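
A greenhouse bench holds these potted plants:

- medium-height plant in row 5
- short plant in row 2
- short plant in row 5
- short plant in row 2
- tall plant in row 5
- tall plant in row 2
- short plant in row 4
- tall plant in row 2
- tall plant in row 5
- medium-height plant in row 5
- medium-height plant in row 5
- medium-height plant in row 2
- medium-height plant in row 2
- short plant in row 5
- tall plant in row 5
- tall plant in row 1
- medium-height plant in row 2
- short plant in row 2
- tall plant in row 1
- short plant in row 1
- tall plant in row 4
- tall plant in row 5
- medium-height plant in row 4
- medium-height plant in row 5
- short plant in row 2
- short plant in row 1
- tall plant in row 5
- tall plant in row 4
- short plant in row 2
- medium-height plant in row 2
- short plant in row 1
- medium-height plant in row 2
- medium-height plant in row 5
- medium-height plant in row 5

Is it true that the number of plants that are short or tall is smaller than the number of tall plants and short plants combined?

|plants that are short or tall| = 22.
tall plants: 11; short plants: 11; combined: 11 + 11 = 22.
The claim requires 22 < 22, which does not hold.

False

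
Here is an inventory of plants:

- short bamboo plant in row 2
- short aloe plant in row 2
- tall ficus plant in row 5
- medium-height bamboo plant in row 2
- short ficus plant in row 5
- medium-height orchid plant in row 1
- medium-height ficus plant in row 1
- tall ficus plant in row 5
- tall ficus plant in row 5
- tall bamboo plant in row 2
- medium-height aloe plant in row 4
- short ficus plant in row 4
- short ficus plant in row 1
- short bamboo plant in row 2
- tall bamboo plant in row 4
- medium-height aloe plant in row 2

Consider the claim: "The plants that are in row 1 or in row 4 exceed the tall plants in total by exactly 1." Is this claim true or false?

True

plants in row 1 or in row 4: 6.
tall plants: 5.
The claim requires 6 − 5 (= 1) to equal 1, which holds.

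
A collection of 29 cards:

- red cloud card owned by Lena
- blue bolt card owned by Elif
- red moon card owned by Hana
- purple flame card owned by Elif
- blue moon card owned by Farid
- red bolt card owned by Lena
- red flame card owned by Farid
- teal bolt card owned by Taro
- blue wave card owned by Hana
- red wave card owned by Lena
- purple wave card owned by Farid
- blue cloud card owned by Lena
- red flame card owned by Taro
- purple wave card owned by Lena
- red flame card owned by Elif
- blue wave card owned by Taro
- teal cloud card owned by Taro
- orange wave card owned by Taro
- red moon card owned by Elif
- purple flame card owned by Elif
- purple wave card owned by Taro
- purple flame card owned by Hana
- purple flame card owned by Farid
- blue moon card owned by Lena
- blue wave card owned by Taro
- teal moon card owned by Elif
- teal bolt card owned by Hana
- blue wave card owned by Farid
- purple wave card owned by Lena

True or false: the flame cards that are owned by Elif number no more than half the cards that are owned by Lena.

True

|flame cards owned by Elif| = 3.
|cards owned by Lena| = 7.
The claim requires 2 × 3 = 6 ≤ 7, which holds.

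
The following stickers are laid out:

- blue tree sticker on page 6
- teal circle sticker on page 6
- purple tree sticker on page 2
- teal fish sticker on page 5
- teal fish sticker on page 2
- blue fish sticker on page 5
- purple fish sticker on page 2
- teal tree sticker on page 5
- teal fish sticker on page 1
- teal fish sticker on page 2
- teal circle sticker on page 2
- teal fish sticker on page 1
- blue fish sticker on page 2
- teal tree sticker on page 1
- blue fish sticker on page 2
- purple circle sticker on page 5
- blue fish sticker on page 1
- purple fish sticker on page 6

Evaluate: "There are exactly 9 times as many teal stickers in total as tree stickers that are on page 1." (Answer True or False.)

True

teal stickers: 9.
tree stickers on page 1: 1.
The claim requires 9 = 9 × 1 = 9, which holds.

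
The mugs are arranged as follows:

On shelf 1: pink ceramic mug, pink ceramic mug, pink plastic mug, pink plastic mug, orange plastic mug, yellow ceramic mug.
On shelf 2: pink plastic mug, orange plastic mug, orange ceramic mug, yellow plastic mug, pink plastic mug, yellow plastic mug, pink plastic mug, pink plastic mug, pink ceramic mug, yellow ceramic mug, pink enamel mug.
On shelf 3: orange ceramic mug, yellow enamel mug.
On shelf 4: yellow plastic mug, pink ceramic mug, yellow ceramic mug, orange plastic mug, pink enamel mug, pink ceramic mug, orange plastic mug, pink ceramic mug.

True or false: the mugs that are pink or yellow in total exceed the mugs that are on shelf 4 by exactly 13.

True

There are 21 mugs that are pink or yellow.
There are 8 mugs on shelf 4.
The claim requires 21 − 8 (= 13) to equal 13, which holds.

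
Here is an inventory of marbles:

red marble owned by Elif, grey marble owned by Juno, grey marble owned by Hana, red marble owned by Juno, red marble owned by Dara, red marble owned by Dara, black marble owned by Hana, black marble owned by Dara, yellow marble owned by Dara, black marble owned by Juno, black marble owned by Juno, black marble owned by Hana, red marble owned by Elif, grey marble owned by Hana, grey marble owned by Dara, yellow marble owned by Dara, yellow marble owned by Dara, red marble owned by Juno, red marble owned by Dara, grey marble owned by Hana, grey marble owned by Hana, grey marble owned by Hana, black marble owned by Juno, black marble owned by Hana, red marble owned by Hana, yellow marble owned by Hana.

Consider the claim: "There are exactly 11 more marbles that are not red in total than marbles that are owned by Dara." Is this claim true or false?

There are 18 marbles that are not red.
Count of marbles owned by Dara: 8.
The claim requires 18 − 8 (= 10) to equal 11, which does not hold.

False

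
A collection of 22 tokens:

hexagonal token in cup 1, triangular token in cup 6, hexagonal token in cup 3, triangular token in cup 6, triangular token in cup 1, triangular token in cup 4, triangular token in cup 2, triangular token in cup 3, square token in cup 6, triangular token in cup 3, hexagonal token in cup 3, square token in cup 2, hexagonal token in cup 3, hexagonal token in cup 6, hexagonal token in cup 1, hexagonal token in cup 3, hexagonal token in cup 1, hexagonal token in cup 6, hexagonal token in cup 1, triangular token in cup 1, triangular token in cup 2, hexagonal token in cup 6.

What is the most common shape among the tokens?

Counts by shape: hexagonal 11, triangular 9, square 2.
The maximum is 11, held uniquely by hexagonal.

hexagonal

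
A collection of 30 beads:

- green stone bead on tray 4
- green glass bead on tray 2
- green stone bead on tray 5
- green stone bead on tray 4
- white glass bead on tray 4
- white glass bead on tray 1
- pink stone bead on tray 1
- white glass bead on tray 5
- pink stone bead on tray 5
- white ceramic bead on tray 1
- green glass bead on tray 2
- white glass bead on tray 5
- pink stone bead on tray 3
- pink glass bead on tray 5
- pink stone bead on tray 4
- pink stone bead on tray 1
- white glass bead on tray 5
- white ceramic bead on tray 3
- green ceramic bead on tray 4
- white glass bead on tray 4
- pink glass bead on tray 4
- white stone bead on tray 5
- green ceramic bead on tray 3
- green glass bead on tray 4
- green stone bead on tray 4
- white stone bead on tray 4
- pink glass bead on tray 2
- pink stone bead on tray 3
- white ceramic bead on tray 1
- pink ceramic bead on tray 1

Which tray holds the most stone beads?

Counts by tray (restricted to stone beads): tray 4→5, tray 5→3, tray 1→2, tray 3→2, tray 2→0.
The maximum is 5, held uniquely by tray 4.

tray 4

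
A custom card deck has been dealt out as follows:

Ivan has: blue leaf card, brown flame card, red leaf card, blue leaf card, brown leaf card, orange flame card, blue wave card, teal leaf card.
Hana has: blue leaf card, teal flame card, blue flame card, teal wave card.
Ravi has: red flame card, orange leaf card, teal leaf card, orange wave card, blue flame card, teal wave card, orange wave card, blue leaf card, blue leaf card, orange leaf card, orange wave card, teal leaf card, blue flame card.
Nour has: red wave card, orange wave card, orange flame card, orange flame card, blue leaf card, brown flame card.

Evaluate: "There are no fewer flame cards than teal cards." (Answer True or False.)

True

There are 10 flame cards.
There are 6 teal cards.
The claim requires 10 ≥ 6, which holds.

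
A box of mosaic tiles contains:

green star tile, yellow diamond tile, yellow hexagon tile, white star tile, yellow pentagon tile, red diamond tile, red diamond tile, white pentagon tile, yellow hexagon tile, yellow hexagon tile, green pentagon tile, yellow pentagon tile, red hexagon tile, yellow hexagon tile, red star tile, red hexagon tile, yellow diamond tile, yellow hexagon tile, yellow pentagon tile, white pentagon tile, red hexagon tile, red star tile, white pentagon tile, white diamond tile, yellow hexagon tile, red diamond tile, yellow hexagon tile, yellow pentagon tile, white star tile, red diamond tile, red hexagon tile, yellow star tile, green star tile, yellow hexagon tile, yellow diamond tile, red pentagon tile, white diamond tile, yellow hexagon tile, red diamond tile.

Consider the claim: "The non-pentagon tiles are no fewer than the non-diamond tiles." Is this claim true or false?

|non-pentagon tiles| = 30.
|non-diamond tiles| = 29.
The claim requires 30 ≥ 29, which holds.

True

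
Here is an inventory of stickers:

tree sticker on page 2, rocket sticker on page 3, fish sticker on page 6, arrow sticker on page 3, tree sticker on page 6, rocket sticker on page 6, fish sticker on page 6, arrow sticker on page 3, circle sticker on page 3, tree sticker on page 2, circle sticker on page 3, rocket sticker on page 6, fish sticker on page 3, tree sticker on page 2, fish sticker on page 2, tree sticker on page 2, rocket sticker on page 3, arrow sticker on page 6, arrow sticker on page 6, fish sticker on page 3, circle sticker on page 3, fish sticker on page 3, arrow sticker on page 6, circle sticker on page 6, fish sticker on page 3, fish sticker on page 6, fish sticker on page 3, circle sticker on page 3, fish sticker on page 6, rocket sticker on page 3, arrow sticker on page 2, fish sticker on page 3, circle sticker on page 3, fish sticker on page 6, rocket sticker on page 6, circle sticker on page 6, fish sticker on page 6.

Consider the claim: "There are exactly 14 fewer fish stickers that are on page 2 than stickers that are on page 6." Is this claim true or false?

True

There is 1 fish sticker on page 2.
There are 15 stickers on page 6.
The claim requires 15 − 1 (= 14) to equal 14, which holds.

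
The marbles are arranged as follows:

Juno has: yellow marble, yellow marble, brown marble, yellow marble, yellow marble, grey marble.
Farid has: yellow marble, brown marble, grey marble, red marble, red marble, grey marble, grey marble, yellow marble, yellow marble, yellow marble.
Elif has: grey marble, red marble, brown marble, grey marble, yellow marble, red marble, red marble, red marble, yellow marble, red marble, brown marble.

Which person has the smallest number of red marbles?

Counts by owner (restricted to red marbles): Elif→5, Farid→2, Juno→0.
The minimum is 0, held uniquely by Juno.

Juno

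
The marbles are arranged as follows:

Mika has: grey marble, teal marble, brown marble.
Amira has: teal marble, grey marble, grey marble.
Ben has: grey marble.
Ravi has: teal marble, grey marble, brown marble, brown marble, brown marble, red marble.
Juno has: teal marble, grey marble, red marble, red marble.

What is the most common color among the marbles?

Counts by color: grey 6, teal 4, brown 4, red 3.
The maximum is 6, held uniquely by grey.

grey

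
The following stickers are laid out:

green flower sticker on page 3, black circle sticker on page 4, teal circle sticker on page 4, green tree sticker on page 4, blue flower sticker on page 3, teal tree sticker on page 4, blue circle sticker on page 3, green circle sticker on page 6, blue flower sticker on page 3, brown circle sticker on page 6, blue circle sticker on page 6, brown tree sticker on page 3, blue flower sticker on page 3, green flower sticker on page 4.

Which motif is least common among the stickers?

tree

Counts by motif: circle 6, flower 5, tree 3.
The minimum is 3, held uniquely by tree.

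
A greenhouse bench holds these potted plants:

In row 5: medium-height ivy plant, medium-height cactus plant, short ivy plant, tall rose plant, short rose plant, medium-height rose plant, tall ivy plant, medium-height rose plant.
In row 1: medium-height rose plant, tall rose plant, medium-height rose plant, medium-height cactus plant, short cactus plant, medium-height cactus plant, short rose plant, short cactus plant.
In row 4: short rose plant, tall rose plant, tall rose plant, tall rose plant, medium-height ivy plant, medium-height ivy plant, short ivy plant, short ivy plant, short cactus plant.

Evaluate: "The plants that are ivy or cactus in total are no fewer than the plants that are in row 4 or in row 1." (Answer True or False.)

plants that are ivy or cactus: 13.
plants in row 4 or in row 1: 17.
The claim requires 13 ≥ 17, which does not hold.

False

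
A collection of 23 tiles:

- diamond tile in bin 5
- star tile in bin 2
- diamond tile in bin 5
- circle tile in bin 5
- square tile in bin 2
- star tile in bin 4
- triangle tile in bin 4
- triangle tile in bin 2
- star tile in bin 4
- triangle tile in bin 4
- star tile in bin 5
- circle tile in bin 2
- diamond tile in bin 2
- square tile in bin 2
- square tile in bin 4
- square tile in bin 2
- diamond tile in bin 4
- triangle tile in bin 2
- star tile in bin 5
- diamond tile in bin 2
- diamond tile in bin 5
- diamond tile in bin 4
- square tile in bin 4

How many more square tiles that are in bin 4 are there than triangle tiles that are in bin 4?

square tiles in bin 4: 2.
triangle tiles in bin 4: 2.
2 − 2 = 0.

0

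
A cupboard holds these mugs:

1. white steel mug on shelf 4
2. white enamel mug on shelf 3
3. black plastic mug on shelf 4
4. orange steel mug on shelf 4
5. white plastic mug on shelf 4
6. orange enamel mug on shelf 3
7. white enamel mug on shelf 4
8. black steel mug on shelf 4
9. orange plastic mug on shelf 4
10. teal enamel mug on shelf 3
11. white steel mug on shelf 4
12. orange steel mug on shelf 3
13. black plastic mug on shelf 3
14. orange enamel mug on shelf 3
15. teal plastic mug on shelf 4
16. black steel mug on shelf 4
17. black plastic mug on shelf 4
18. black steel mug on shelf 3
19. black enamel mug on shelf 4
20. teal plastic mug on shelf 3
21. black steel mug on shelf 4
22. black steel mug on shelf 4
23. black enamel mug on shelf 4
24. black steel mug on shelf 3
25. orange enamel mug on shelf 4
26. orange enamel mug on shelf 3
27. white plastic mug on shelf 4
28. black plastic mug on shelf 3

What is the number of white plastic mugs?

2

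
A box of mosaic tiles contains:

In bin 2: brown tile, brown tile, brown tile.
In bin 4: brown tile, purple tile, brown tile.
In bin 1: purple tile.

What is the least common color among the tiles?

purple

Counts by color: brown 5, purple 2.
The minimum is 2, held uniquely by purple.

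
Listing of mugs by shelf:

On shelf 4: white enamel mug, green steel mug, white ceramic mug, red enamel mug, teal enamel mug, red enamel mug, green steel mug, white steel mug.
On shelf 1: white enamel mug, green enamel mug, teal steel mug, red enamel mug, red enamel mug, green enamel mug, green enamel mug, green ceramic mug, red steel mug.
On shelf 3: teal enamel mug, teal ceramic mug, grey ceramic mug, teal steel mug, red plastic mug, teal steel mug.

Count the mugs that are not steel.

16

Total mugs: 23; with the excluded value: 7; remaining 23 − 7 = 16.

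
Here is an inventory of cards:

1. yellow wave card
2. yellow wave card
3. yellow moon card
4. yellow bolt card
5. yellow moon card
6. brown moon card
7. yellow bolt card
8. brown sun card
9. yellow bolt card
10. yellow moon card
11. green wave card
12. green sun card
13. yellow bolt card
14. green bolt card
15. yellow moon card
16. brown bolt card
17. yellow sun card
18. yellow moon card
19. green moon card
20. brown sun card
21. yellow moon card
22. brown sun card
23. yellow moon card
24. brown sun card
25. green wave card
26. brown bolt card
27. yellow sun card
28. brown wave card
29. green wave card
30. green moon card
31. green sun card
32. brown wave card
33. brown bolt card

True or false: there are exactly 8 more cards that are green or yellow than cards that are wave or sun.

|cards that are green or yellow| = 23.
|cards that are wave or sun| = 15.
The claim requires 23 − 15 (= 8) to equal 8, which holds.

True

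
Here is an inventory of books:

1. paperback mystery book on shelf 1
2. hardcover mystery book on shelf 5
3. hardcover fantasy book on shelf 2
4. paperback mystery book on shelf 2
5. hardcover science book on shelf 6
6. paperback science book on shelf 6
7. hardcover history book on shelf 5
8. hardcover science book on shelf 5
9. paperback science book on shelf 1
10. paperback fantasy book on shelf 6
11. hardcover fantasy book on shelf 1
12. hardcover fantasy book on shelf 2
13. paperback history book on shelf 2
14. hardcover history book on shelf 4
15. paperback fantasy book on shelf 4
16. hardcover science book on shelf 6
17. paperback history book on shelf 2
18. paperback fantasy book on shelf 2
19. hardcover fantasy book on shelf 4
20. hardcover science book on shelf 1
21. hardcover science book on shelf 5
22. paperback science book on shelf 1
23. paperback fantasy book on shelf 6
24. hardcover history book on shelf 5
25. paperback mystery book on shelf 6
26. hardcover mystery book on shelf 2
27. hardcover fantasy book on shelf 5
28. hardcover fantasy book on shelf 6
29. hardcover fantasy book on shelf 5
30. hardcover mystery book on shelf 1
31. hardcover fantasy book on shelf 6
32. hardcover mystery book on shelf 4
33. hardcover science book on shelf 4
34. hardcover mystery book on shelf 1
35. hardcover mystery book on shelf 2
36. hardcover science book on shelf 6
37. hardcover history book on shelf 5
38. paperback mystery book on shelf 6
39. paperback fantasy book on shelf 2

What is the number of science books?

10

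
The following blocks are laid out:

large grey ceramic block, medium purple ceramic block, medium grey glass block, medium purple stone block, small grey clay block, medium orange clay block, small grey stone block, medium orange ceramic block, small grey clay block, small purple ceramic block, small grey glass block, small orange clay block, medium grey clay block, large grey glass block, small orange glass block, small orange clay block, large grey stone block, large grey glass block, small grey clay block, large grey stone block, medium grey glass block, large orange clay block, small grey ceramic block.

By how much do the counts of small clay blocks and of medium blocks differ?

2

small clay blocks: 5. medium blocks: 7.
|5 − 7| = 7 − 5 = 2.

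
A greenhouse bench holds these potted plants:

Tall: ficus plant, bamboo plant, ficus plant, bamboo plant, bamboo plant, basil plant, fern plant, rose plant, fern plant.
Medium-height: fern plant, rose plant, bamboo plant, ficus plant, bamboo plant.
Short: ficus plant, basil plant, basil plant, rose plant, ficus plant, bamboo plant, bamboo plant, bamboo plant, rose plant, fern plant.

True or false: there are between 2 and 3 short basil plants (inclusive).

|short basil plants| = 2.
The claim requires 2 ≤ 2 ≤ 3, which holds.

True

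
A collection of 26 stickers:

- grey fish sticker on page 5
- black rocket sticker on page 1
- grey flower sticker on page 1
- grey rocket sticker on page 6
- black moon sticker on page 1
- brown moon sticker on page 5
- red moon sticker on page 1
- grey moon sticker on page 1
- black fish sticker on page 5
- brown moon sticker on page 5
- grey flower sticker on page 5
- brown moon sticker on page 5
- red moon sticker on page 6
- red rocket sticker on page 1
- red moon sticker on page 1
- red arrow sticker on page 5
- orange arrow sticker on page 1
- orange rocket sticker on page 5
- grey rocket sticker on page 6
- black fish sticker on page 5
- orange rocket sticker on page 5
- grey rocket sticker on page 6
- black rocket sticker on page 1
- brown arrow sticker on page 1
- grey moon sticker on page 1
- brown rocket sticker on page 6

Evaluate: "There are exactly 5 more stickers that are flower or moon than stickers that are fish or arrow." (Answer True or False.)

stickers that are flower or moon: 11.
stickers that are fish or arrow: 6.
The claim requires 11 − 6 (= 5) to equal 5, which holds.

True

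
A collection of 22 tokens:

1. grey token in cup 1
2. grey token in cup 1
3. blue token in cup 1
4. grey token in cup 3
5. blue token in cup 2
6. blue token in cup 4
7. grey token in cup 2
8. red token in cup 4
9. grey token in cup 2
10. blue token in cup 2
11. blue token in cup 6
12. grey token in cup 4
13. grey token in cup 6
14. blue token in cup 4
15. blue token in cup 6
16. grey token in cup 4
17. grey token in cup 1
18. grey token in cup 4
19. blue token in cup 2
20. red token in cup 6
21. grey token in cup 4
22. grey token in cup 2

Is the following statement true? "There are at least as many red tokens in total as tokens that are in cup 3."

True

red tokens: 2.
tokens in cup 3: 1.
The claim requires 2 ≥ 1, which holds.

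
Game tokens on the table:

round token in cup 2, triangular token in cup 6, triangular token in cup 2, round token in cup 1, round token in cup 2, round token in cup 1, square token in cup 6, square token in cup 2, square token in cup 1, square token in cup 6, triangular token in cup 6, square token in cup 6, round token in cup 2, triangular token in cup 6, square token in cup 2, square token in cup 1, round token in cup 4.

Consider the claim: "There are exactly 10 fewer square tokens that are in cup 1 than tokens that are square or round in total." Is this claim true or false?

There are 2 square tokens in cup 1.
There are 13 tokens that are square or round.
The claim requires 13 − 2 (= 11) to equal 10, which does not hold.

False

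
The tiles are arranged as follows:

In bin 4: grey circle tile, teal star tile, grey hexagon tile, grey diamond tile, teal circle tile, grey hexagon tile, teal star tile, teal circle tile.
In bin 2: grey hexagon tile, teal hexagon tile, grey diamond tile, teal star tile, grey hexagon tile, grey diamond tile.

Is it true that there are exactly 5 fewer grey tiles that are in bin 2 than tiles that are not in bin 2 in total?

False

There are 4 grey tiles in bin 2.
There are 8 tiles that are not in bin 2.
The claim requires 8 − 4 (= 4) to equal 5, which does not hold.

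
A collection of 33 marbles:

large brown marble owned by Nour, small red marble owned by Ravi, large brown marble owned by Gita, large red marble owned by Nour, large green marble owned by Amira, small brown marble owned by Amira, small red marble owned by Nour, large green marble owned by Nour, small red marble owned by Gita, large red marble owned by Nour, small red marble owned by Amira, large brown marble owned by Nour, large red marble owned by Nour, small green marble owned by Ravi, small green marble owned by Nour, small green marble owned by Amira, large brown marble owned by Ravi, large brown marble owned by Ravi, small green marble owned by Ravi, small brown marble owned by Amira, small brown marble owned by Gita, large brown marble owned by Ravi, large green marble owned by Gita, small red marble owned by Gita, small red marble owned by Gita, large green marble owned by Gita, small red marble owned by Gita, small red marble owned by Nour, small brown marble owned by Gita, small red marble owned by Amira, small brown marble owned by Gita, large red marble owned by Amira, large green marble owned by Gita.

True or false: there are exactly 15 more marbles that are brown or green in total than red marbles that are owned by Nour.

There are 20 marbles that are brown or green.
Count of red marbles owned by Nour: 5.
The claim requires 20 − 5 (= 15) to equal 15, which holds.

True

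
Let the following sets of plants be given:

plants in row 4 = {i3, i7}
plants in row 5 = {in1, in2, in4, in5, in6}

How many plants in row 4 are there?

2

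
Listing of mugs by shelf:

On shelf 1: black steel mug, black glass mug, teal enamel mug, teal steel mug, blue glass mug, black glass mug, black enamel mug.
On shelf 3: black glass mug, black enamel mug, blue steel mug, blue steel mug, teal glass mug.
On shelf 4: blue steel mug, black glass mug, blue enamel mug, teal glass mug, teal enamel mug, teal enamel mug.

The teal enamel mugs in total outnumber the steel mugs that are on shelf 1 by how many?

1

teal enamel mugs: 3.
steel mugs on shelf 1: 2.
3 − 2 = 1.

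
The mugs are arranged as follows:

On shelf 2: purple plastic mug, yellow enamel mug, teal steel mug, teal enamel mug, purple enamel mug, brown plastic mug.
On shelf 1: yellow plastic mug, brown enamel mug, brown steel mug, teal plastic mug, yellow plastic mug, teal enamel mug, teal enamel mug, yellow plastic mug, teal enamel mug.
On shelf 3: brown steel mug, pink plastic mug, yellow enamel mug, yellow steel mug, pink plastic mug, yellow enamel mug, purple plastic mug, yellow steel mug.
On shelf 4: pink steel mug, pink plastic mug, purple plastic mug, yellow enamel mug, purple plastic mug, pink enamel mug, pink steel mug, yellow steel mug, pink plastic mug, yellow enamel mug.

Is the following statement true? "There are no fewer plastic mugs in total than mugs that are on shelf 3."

True

plastic mugs: 13.
mugs on shelf 3: 8.
The claim requires 13 ≥ 8, which holds.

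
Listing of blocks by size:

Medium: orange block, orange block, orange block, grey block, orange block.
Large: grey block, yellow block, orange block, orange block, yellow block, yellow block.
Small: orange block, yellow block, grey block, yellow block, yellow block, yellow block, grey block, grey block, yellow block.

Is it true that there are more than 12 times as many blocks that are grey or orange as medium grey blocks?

False

|blocks that are grey or orange| = 12.
|medium grey blocks| = 1.
The claim requires 12 > 12 × 1 = 12, which does not hold.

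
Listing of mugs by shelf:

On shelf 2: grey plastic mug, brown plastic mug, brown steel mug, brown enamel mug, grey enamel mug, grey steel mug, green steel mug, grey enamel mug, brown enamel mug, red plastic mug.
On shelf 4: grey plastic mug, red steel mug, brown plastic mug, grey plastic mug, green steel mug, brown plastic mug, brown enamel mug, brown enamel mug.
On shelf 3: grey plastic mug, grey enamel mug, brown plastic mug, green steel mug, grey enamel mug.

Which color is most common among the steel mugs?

Counts by color (restricted to steel mugs): green 3, grey 1, red 1, brown 1.
The maximum is 3, held uniquely by green.

green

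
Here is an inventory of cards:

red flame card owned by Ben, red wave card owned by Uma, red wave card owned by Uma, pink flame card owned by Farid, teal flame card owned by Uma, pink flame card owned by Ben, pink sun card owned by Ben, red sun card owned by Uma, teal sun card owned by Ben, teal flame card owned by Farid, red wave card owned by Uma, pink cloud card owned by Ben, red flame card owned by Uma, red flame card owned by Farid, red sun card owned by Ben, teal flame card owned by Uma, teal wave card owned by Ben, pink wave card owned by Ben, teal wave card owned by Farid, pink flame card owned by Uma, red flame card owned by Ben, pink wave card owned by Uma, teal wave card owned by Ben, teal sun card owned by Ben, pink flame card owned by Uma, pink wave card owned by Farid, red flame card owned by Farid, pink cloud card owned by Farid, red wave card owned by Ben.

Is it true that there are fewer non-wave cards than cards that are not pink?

|non-wave cards| = 19.
|cards that are not pink| = 19.
The claim requires 19 < 19, which does not hold.

False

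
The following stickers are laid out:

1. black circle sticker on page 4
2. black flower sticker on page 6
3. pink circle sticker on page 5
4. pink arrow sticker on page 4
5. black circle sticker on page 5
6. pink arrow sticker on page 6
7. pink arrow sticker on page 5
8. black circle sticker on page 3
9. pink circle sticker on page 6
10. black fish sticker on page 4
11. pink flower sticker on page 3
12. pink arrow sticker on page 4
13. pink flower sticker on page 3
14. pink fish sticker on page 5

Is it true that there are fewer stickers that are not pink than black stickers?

stickers that are not pink: 5.
black stickers: 5.
The claim requires 5 < 5, which does not hold.

False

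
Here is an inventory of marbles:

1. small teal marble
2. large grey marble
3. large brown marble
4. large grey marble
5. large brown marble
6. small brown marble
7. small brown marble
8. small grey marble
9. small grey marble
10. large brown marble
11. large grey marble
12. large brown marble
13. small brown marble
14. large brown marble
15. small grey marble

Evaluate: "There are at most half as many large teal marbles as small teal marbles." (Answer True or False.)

large teal marbles: 0.
small teal marbles: 1.
The claim requires 2 × 0 = 0 ≤ 1, which holds.

True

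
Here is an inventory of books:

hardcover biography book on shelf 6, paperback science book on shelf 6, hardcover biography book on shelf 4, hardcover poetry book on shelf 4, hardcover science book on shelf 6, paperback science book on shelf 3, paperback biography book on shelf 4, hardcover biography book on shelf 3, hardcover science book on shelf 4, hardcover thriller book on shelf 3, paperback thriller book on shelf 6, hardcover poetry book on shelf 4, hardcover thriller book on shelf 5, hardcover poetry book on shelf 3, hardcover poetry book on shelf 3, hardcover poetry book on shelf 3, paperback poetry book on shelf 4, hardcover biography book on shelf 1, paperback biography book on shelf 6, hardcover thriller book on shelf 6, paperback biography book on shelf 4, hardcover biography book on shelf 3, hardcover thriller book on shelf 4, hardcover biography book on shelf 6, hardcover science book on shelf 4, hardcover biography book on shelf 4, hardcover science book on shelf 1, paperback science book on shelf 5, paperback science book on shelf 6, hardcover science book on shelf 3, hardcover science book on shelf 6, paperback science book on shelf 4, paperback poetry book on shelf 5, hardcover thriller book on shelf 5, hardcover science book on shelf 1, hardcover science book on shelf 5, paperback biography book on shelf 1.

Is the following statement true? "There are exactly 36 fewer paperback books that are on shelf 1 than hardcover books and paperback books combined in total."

There is 1 paperback book on shelf 1.
hardcover books: 25; paperback books: 12; combined: 25 + 12 = 37.
The claim requires 37 − 1 (= 36) to equal 36, which holds.

True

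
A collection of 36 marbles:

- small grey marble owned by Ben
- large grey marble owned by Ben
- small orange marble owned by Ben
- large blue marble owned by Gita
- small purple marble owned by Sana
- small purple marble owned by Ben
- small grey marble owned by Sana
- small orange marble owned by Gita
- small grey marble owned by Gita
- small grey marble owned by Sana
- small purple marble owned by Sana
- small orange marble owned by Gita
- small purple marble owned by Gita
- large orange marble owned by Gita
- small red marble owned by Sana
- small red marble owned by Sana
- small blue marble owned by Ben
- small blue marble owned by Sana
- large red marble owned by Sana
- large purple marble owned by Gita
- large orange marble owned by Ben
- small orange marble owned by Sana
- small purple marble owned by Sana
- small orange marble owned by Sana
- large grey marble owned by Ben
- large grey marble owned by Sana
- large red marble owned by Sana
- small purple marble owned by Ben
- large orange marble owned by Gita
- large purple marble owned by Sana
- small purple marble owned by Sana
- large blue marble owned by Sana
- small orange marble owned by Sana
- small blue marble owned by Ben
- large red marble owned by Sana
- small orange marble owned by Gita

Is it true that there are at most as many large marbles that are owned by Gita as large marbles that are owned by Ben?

False

large marbles owned by Gita: 4.
large marbles owned by Ben: 3.
The claim requires 4 ≤ 3, which does not hold.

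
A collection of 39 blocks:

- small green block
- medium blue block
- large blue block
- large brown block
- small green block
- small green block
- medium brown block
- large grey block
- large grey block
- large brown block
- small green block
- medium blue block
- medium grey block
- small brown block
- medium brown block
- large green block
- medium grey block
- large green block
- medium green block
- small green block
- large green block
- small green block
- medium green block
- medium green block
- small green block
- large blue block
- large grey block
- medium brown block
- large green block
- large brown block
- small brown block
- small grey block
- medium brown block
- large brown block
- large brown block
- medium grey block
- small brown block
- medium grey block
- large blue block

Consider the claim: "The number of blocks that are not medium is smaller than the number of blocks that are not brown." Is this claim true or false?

True

|blocks that are not medium| = 26.
|blocks that are not brown| = 27.
The claim requires 26 < 27, which holds.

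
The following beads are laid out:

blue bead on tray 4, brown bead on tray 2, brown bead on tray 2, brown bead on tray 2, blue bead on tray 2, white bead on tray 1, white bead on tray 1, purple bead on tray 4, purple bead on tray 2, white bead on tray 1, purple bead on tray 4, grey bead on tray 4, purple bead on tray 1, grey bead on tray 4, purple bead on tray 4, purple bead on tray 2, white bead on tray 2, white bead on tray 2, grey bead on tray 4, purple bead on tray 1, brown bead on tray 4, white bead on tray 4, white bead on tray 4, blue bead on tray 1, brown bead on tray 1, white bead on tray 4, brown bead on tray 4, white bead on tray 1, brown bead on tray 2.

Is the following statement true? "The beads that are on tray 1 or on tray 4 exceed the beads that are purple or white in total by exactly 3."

|beads on tray 1 or on tray 4| = 20.
|beads that are purple or white| = 16.
The claim requires 20 − 16 (= 4) to equal 3, which does not hold.

False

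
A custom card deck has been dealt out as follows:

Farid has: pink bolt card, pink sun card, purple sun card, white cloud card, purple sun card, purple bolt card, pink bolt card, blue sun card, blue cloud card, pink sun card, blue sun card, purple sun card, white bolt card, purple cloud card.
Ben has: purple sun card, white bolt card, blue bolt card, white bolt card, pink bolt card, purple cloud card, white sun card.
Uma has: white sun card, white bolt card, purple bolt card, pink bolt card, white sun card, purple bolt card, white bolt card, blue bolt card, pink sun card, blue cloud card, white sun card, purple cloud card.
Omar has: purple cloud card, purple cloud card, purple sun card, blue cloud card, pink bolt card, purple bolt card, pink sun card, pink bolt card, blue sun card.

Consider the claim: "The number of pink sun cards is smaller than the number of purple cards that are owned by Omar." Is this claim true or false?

False

|pink sun cards| = 4.
|purple cards owned by Omar| = 4.
The claim requires 4 < 4, which does not hold.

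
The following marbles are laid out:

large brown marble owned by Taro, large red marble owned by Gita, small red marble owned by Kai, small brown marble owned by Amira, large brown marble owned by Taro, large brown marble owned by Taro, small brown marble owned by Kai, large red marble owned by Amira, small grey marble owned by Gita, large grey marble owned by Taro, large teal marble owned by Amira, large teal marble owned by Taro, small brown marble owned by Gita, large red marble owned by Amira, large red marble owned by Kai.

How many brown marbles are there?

6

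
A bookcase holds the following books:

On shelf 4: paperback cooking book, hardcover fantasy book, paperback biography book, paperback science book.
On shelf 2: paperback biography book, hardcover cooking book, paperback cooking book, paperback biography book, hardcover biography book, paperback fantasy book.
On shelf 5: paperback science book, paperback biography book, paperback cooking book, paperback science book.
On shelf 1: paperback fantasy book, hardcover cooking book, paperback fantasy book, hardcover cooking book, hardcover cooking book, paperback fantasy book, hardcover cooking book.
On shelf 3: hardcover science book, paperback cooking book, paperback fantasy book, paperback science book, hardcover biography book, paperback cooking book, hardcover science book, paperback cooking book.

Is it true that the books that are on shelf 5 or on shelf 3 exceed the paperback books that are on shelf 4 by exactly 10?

There are 12 books on shelf 5 or on shelf 3.
There are 3 paperback books on shelf 4.
The claim requires 12 − 3 (= 9) to equal 10, which does not hold.

False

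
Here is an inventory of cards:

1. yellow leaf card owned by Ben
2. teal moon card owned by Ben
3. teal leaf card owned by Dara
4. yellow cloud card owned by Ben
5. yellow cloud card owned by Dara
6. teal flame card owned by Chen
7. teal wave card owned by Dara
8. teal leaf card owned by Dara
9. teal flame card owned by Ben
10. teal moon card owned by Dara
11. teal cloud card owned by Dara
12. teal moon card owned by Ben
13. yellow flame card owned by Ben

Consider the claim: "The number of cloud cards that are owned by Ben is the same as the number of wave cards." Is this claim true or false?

|cloud cards owned by Ben| = 1.
|wave cards| = 1.
The claim requires 1 = 1, which holds.

True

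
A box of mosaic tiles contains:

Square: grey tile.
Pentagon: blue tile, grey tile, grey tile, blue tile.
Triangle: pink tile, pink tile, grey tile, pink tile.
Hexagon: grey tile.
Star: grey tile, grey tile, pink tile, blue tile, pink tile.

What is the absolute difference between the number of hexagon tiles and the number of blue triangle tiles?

hexagon tiles: 1. blue triangle tiles: 0.
|1 − 0| = 1 − 0 = 1.

1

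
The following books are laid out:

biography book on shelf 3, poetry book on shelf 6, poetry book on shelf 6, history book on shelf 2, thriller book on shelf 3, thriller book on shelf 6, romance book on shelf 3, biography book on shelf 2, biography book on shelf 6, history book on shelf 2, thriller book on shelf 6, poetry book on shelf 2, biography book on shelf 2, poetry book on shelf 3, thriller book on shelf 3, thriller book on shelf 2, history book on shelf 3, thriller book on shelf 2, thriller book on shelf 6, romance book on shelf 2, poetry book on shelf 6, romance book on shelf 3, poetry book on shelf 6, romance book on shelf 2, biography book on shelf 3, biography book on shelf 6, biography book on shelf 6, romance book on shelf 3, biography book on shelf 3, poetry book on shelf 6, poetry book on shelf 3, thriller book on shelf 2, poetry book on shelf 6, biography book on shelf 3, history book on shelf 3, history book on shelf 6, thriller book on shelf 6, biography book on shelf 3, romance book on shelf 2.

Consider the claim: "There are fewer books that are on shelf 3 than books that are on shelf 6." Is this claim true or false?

False

There are 14 books on shelf 3.
There are 14 books on shelf 6.
The claim requires 14 < 14, which does not hold.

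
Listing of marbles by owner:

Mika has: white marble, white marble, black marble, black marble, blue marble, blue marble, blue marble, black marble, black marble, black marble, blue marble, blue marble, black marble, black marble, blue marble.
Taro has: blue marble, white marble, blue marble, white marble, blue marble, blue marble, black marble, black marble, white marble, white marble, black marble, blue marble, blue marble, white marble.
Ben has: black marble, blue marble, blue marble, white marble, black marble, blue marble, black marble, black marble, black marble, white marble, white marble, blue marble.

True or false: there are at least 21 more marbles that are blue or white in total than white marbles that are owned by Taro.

True

There are 26 marbles that are blue or white.
Count of white marbles owned by Taro: 5.
The claim requires 26 − 5 = 21 ≥ 21, which holds.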